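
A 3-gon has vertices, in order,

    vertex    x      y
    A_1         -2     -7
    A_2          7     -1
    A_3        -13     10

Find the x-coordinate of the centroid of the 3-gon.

-8/3

Apply Gauss's area formula. First the cross-terms c_i = x_i·y_{i+1} − x_{i+1}·y_i:
  51, 57, 111  ⇒  2A = 219, A = 109.5.
Then Σ (x_i + x_{i+1})·c_i = -1752, so x̄ = -1752 / (6·109.5) = -8/3.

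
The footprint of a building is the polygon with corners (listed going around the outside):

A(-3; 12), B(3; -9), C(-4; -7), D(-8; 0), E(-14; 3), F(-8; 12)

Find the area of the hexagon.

Σ = (-9) + (-57) + (-56) + (-24) + (-144) + (-60) = -350
Area = |Σ|/2 = 175.

175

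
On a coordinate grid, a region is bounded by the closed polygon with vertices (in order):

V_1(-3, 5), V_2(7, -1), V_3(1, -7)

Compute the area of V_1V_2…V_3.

48

Apply the surveyor's formula: 2A = Σ (x_i·y_{i+1} − x_{i+1}·y_i), indices taken mod 3.
Σ = (-32) + (-48) + (-16) = -96
Area = |Σ|/2 = 48.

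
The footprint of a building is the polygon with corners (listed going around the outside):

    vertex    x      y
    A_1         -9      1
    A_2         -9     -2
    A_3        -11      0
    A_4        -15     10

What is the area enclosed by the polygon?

15

Apply Gauss's area formula: 2A = Σ (x_i·y_{i+1} − x_{i+1}·y_i), indices taken mod 4.
A_1→A_2: (-9)(-2) − (-9)(1) = 27
A_2→A_3: (-9)(0) − (-11)(-2) = -22
A_3→A_4: (-11)(10) − (-15)(0) = -110
A_4→A_1: (-15)(1) − (-9)(10) = 75
Σ = -30
Area = |Σ|/2 = 15.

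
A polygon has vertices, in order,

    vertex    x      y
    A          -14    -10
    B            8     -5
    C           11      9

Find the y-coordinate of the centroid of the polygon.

-2

Apply the surveyor's formula. First the cross-terms c_i = x_i·y_{i+1} − x_{i+1}·y_i:
  150, 127, 16  ⇒  2A = 293, A = 146.5.
Then Σ (y_i + y_{i+1})·c_i = -1758, so ȳ = -1758 / (6·146.5) = -2.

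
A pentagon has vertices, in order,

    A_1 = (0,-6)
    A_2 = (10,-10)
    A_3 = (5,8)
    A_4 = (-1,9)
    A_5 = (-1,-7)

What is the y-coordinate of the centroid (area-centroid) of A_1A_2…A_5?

Apply the surveyor's formula. First the cross-terms c_i = x_i·y_{i+1} − x_{i+1}·y_i:
  60, 130, 53, 16, 6  ⇒  2A = 265, A = 132.5.
Then Σ (y_i + y_{i+1})·c_i = -365, so ȳ = -365 / (6·132.5) = -73/159.

-73/159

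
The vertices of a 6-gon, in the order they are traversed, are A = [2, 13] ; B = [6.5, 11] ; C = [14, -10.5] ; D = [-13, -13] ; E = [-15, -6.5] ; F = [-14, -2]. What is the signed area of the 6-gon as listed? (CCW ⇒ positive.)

Apply the surveyor's formula: 2A = Σ (x_i·y_{i+1} − x_{i+1}·y_i), indices taken mod 6.
Σ = (-62.5) + (-222.25) + (-318.5) + (-110.5) + (-61) + (-178) = -952.75
Signed area = Σ/2 = -476.375 (negative ⇒ clockwise traversal).

-476.375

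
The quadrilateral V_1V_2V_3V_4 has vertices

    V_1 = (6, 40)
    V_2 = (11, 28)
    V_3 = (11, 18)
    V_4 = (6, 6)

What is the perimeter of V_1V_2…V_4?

|V_1V_2| = √((5)² + (-12)²) = √169 = 13
|V_2V_3| = √((0)² + (-10)²) = √100 = 10
|V_3V_4| = √((-5)² + (-12)²) = √169 = 13
|V_4V_1| = √((0)² + (34)²) = √1156 = 34
Perimeter = 13 + 10 + 13 + 34 = 70.

70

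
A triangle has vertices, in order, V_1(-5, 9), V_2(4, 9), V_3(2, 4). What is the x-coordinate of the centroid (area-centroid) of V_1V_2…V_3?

Apply the surveyor's formula. First the cross-terms c_i = x_i·y_{i+1} − x_{i+1}·y_i:
  -81, -2, 38  ⇒  2A = -45, A = -22.5.
Then Σ (x_i + x_{i+1})·c_i = -45, so x̄ = -45 / (6·(-22.5)) = 1/3.

1/3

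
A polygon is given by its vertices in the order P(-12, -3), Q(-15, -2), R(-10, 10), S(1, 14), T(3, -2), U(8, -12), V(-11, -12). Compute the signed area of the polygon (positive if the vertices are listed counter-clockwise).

Apply the shoelace (surveyor's) formula: 2A = Σ (x_i·y_{i+1} − x_{i+1}·y_i), indices taken mod 7.
Σ = (-21) + (-170) + (-150) + (-44) + (-20) + (-228) + (-111) = -744
Signed area = Σ/2 = -372 (negative ⇒ clockwise traversal).

-372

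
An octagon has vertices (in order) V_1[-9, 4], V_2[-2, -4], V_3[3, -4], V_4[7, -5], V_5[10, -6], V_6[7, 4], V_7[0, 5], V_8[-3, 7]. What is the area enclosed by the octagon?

Apply Gauss's area formula: 2A = Σ (x_i·y_{i+1} − x_{i+1}·y_i), indices taken mod 8.
V_1→V_2: (-9)(-4) − (-2)(4) = 44
V_2→V_3: (-2)(-4) − (3)(-4) = 20
V_3→V_4: (3)(-5) − (7)(-4) = 13
V_4→V_5: (7)(-6) − (10)(-5) = 8
V_5→V_6: (10)(4) − (7)(-6) = 82
V_6→V_7: (7)(5) − (0)(4) = 35
V_7→V_8: (0)(7) − (-3)(5) = 15
V_8→V_1: (-3)(4) − (-9)(7) = 51
Σ = 268
Area = |Σ|/2 = 134.

134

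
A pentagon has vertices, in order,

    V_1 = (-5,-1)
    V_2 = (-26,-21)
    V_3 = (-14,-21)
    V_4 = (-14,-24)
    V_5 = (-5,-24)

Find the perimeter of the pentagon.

76

|V_1V_2| = √((-21)² + (-20)²) = √841 = 29
|V_2V_3| = √((12)² + (0)²) = √144 = 12
|V_3V_4| = √((0)² + (-3)²) = √9 = 3
|V_4V_5| = √((9)² + (0)²) = √81 = 9
|V_5V_1| = √((0)² + (23)²) = √529 = 23
Perimeter = 29 + 12 + 3 + 9 + 23 = 76.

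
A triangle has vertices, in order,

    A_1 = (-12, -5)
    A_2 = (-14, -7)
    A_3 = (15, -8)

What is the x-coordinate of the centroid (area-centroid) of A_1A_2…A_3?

-11/3

Apply the shoelace formula. First the cross-terms c_i = x_i·y_{i+1} − x_{i+1}·y_i:
  14, 217, -171  ⇒  2A = 60, A = 30.
Then Σ (x_i + x_{i+1})·c_i = -660, so x̄ = -660 / (6·30) = -11/3.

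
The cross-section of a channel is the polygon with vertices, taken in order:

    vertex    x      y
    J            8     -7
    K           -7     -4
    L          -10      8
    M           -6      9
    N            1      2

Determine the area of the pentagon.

Apply the surveyor's formula: 2A = Σ (x_i·y_{i+1} − x_{i+1}·y_i), indices taken mod 5.
Σ = (-81) + (-96) + (-42) + (-21) + (-23) = -263
Area = |Σ|/2 = 131.5.

131.5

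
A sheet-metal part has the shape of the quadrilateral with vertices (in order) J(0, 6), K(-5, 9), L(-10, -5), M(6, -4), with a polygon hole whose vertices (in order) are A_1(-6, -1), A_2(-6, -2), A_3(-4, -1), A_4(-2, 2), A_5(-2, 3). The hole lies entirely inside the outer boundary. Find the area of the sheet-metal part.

119.5

Outer boundary:
Apply the shoelace formula: 2A = Σ (x_i·y_{i+1} − x_{i+1}·y_i), indices taken mod 4.
Cross-terms: 30, 115, 70, 36  ⇒  Σ = 251
Area = |Σ|/2 = 125.5.
Hole:
Σ = (6) + (-2) + (-10) + (-2) + (20) = 12
Area = |Σ|/2 = 6.
Net area = 125.5 − 6 = 119.5.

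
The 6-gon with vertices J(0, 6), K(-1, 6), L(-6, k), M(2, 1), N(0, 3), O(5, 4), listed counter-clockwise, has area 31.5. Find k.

The doubled signed area Σ (x_i y_{i+1} − x_{i+1} y_i) is linear in k.
With k=0 it equals 57; the coefficient of k is -3 (from the two edges through L).
So -3·k + 57 = 2·31.5 = 63 ⇒ k = -2.

-2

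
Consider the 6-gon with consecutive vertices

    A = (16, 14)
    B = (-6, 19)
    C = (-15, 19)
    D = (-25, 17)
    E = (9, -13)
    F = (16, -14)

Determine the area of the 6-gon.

740.5

Apply Gauss's area formula: 2A = Σ (x_i·y_{i+1} − x_{i+1}·y_i), indices taken mod 6.
Cross-terms: 388, 171, 220, 172, 82, 448  ⇒  Σ = 1481
Area = |Σ|/2 = 740.5.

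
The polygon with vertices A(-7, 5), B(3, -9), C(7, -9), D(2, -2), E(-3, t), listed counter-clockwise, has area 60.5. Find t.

6

The doubled signed area Σ (x_i y_{i+1} − x_{i+1} y_i) is linear in t.
With t=0 it equals 67; the coefficient of t is 9 (from the two edges through E).
So 9·t + 67 = 2·60.5 = 121 ⇒ t = 6.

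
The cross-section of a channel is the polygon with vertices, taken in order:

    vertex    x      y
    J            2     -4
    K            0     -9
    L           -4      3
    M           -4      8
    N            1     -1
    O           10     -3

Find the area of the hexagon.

Apply the shoelace formula: 2A = Σ (x_i·y_{i+1} − x_{i+1}·y_i), indices taken mod 6.
Σ = (-18) + (-36) + (-20) + (-4) + (7) + (-34) = -105
Area = |Σ|/2 = 52.5.

52.5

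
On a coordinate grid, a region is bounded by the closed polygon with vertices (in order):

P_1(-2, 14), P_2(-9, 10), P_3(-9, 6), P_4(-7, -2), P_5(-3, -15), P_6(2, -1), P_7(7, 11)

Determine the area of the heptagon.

Apply Gauss's area formula: 2A = Σ (x_i·y_{i+1} − x_{i+1}·y_i), indices taken mod 7.
Σ = (106) + (36) + (60) + (99) + (33) + (29) + (120) = 483
Area = |Σ|/2 = 241.5.

241.5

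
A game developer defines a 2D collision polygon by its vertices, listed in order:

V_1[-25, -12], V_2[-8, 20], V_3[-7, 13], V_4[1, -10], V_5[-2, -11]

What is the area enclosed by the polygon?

Σ = (-596) + (36) + (57) + (-31) + (-251) = -785
Area = |Σ|/2 = 392.5.

392.5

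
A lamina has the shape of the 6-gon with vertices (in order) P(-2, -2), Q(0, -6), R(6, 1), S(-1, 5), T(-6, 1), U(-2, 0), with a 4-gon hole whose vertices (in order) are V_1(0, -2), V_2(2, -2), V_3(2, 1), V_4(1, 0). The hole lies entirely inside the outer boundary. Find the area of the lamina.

Outer boundary:
Σ = (12) + (36) + (31) + (29) + (2) + (4) = 114
Area = |Σ|/2 = 57.
Hole:
Apply the surveyor's formula: 2A = Σ (x_i·y_{i+1} − x_{i+1}·y_i), indices taken mod 4.
Σ = (4) + (6) + (-1) + (-2) = 7
Area = |Σ|/2 = 3.5.
Net area = 57 − 3.5 = 53.5.

53.5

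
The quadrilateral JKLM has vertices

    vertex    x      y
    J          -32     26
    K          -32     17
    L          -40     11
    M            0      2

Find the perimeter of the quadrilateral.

|JK| = √((0)² + (-9)²) = √81 = 9
|KL| = √((-8)² + (-6)²) = √100 = 10
|LM| = √((40)² + (-9)²) = √1681 = 41
|MJ| = √((-32)² + (24)²) = √1600 = 40
Perimeter = 9 + 10 + 41 + 40 = 100.

100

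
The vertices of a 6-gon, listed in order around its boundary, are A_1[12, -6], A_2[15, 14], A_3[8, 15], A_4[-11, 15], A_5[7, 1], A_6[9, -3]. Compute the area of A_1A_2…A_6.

246

Apply the shoelace (surveyor's) formula: 2A = Σ (x_i·y_{i+1} − x_{i+1}·y_i), indices taken mod 6.
Σ = (258) + (113) + (285) + (-116) + (-30) + (-18) = 492
Area = |Σ|/2 = 246.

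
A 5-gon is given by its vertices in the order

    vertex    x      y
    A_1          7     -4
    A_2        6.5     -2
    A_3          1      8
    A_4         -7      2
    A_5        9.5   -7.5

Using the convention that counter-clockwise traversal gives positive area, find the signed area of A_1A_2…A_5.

Apply the shoelace (surveyor's) formula: 2A = Σ (x_i·y_{i+1} − x_{i+1}·y_i), indices taken mod 5.
Cross-terms: 12, 54, 58, 33.5, 14.5  ⇒  Σ = 172
Signed area = Σ/2 = 86 (positive ⇒ counter-clockwise traversal).

86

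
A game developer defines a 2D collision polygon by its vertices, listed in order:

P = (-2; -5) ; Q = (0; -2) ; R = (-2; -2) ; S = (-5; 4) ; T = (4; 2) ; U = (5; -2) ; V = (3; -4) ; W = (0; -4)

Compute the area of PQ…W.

Apply the shoelace (surveyor's) formula: 2A = Σ (x_i·y_{i+1} − x_{i+1}·y_i), indices taken mod 8.
P→Q: (-2)(-2) − (0)(-5) = 4
Q→R: (0)(-2) − (-2)(-2) = -4
R→S: (-2)(4) − (-5)(-2) = -18
S→T: (-5)(2) − (4)(4) = -26
T→U: (4)(-2) − (5)(2) = -18
U→V: (5)(-4) − (3)(-2) = -14
V→W: (3)(-4) − (0)(-4) = -12
W→P: (0)(-5) − (-2)(-4) = -8
Σ = -96
Area = |Σ|/2 = 48.

48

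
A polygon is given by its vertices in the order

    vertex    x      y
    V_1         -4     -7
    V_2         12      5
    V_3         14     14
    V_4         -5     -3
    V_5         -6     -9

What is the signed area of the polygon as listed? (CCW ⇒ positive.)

Σ = (64) + (98) + (28) + (27) + (6) = 223
Signed area = Σ/2 = 111.5 (positive ⇒ counter-clockwise traversal).

111.5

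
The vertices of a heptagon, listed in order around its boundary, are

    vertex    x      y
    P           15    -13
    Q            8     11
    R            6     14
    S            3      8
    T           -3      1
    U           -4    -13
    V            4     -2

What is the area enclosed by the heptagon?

214.5

P→Q: (15)(11) − (8)(-13) = 269
Q→R: (8)(14) − (6)(11) = 46
R→S: (6)(8) − (3)(14) = 6
S→T: (3)(1) − (-3)(8) = 27
T→U: (-3)(-13) − (-4)(1) = 43
U→V: (-4)(-2) − (4)(-13) = 60
V→P: (4)(-13) − (15)(-2) = -22
Σ = 429
Area = |Σ|/2 = 214.5.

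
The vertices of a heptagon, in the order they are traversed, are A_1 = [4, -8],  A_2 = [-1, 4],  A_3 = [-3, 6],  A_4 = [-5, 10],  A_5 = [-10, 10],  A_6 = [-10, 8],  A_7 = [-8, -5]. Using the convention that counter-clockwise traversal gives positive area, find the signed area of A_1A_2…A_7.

141

Apply the surveyor's formula: 2A = Σ (x_i·y_{i+1} − x_{i+1}·y_i), indices taken mod 7.
Cross-terms: 8, 6, 0, 50, 20, 114, 84  ⇒  Σ = 282
Signed area = Σ/2 = 141 (positive ⇒ counter-clockwise traversal).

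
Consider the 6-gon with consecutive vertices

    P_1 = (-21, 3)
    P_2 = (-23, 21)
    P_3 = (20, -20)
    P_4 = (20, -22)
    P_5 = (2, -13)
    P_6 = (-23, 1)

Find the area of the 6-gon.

466.5

P_1→P_2: (-21)(21) − (-23)(3) = -372
P_2→P_3: (-23)(-20) − (20)(21) = 40
P_3→P_4: (20)(-22) − (20)(-20) = -40
P_4→P_5: (20)(-13) − (2)(-22) = -216
P_5→P_6: (2)(1) − (-23)(-13) = -297
P_6→P_1: (-23)(3) − (-21)(1) = -48
Σ = -933
Area = |Σ|/2 = 466.5.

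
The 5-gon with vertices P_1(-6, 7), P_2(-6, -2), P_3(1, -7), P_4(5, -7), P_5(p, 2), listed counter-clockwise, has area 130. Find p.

Write out the shoelace sum; only the two edges meeting at P_5 involve p:
2·Area = [(5·2 − p·(-7)) + (p·7 − (-6)·2)] + 126
       = 14·p + 148 = 260
⇒ p = 8.

8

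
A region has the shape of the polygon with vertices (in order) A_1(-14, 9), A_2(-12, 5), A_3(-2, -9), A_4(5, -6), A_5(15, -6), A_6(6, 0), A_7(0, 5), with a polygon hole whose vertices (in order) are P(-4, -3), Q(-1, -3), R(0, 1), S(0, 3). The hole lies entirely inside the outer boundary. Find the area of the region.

194.5

Outer boundary:
Σ = (38) + (118) + (57) + (60) + (36) + (30) + (70) = 409
Area = |Σ|/2 = 204.5.
Hole:
Apply Gauss's area formula: 2A = Σ (x_i·y_{i+1} − x_{i+1}·y_i), indices taken mod 4.
Cross-terms: 9, -1, 0, 12  ⇒  Σ = 20
Area = |Σ|/2 = 10.
Net area = 204.5 − 10 = 194.5.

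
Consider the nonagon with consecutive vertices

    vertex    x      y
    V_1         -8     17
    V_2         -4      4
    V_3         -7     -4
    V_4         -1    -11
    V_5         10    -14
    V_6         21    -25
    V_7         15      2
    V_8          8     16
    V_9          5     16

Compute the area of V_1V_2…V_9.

Cross-terms: 36, 44, 73, 124, 44, 417, 224, 48, 213  ⇒  Σ = 1223
Area = |Σ|/2 = 611.5.

611.5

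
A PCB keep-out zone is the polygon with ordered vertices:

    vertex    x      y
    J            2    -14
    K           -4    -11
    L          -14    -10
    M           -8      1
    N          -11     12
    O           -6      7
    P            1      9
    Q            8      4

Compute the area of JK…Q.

312.5

Apply the shoelace formula: 2A = Σ (x_i·y_{i+1} − x_{i+1}·y_i), indices taken mod 8.
Cross-terms: -78, -114, -94, -85, -5, -61, -68, -120  ⇒  Σ = -625
Area = |Σ|/2 = 312.5.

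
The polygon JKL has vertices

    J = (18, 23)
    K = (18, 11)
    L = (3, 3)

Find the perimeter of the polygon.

|JK| = √((0)² + (-12)²) = √144 = 12
|KL| = √((-15)² + (-8)²) = √289 = 17
|LJ| = √((15)² + (20)²) = √625 = 25
Perimeter = 12 + 17 + 25 = 54.

54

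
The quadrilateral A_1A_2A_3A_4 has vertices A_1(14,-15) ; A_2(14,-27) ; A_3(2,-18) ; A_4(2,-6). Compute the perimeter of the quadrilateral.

54

|A_1A_2| = √((0)² + (-12)²) = √144 = 12
|A_2A_3| = √((-12)² + (9)²) = √225 = 15
|A_3A_4| = √((0)² + (12)²) = √144 = 12
|A_4A_1| = √((12)² + (-9)²) = √225 = 15
Perimeter = 12 + 15 + 12 + 15 = 54.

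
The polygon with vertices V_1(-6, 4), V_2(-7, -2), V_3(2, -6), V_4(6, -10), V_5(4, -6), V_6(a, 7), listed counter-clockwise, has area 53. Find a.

The doubled signed area Σ (x_i y_{i+1} − x_{i+1} y_i) is linear in a.
With a=0 it equals 176; the coefficient of a is 10 (from the two edges through V_6).
So 10·a + 176 = 2·53 = 106 ⇒ a = -7.

-7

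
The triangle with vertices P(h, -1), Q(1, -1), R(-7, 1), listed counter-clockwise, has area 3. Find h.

-2

Write out the shoelace sum; only the two edges meeting at P involve h:
2·Area = [((-7)·(-1) − h·1) + (h·(-1) − 1·(-1))] + -6
       = -2·h + 2 = 6
⇒ h = -2.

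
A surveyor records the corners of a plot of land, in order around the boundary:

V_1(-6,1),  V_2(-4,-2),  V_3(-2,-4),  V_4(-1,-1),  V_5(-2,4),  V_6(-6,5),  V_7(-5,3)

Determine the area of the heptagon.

Apply the surveyor's formula: 2A = Σ (x_i·y_{i+1} − x_{i+1}·y_i), indices taken mod 7.
Cross-terms: 16, 12, -2, -6, 14, 7, 13  ⇒  Σ = 54
Area = |Σ|/2 = 27.

27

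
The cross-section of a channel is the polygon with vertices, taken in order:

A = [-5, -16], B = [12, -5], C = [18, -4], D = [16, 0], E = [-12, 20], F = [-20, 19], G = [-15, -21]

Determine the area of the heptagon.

Apply the shoelace formula: 2A = Σ (x_i·y_{i+1} − x_{i+1}·y_i), indices taken mod 7.
A→B: (-5)(-5) − (12)(-16) = 217
B→C: (12)(-4) − (18)(-5) = 42
C→D: (18)(0) − (16)(-4) = 64
D→E: (16)(20) − (-12)(0) = 320
E→F: (-12)(19) − (-20)(20) = 172
F→G: (-20)(-21) − (-15)(19) = 705
G→A: (-15)(-16) − (-5)(-21) = 135
Σ = 1655
Area = |Σ|/2 = 827.5.

827.5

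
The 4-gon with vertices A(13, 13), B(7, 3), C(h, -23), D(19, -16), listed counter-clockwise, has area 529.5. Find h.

Write out the shoelace sum; only the two edges meeting at C involve h:
2·Area = [(7·(-23) − h·3) + (h·(-16) − 19·(-23))] + 403
       = -19·h + 679 = 1059
⇒ h = -20.

-20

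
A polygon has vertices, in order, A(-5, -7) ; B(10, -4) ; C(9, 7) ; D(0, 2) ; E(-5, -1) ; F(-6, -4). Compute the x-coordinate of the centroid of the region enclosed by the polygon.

109/39

Apply the shoelace (surveyor's) formula. First the cross-terms c_i = x_i·y_{i+1} − x_{i+1}·y_i:
  90, 106, 18, 10, 14, 22  ⇒  2A = 260, A = 130.
Then Σ (x_i + x_{i+1})·c_i = 2180, so x̄ = 2180 / (6·130) = 109/39.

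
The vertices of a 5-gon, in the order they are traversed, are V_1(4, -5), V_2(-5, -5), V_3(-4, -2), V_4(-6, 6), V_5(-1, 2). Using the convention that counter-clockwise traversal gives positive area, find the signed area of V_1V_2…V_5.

Σ = (-45) + (-10) + (-36) + (-6) + (-3) = -100
Signed area = Σ/2 = -50 (negative ⇒ clockwise traversal).

-50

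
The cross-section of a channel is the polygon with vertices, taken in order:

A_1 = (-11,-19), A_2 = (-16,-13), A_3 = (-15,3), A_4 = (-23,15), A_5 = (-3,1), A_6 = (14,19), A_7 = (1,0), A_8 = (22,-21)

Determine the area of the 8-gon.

Apply Gauss's area formula: 2A = Σ (x_i·y_{i+1} − x_{i+1}·y_i), indices taken mod 8.
A_1→A_2: (-11)(-13) − (-16)(-19) = -161
A_2→A_3: (-16)(3) − (-15)(-13) = -243
A_3→A_4: (-15)(15) − (-23)(3) = -156
A_4→A_5: (-23)(1) − (-3)(15) = 22
A_5→A_6: (-3)(19) − (14)(1) = -71
A_6→A_7: (14)(0) − (1)(19) = -19
A_7→A_8: (1)(-21) − (22)(0) = -21
A_8→A_1: (22)(-19) − (-11)(-21) = -649
Σ = -1298
Area = |Σ|/2 = 649.

649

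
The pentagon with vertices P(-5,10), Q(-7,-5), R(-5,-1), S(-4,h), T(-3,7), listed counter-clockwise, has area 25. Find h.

0

The doubled signed area Σ (x_i y_{i+1} − x_{i+1} y_i) is linear in h.
With h=0 it equals 50; the coefficient of h is -2 (from the two edges through S).
So -2·h + 50 = 2·25 = 50 ⇒ h = 0.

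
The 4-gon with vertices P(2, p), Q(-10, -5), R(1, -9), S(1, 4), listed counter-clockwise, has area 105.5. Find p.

11

Write out the shoelace sum; only the two edges meeting at P involve p:
2·Area = [(1·p − 2·4) + (2·(-5) − (-10)·p)] + 108
       = 11·p + 90 = 211
⇒ p = 11.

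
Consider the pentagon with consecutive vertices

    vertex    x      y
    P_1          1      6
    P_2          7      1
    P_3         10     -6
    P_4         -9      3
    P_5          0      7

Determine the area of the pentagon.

Σ = (-41) + (-52) + (-24) + (-63) + (-7) = -187
Area = |Σ|/2 = 93.5.

93.5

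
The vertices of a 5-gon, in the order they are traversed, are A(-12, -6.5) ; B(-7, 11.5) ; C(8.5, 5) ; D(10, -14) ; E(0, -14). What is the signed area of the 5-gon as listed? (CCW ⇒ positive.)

Apply the shoelace (surveyor's) formula: 2A = Σ (x_i·y_{i+1} − x_{i+1}·y_i), indices taken mod 5.
Σ = (-183.5) + (-132.75) + (-169) + (-140) + (-168) = -793.25
Signed area = Σ/2 = -396.625 (negative ⇒ clockwise traversal).

-396.625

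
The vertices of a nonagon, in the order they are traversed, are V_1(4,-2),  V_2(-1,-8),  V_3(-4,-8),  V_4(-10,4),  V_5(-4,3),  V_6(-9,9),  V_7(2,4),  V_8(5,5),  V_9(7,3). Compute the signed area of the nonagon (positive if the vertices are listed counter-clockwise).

-143.5

Apply the shoelace formula: 2A = Σ (x_i·y_{i+1} − x_{i+1}·y_i), indices taken mod 9.
Σ = (-34) + (-24) + (-96) + (-14) + (-9) + (-54) + (-10) + (-20) + (-26) = -287
Signed area = Σ/2 = -143.5 (negative ⇒ clockwise traversal).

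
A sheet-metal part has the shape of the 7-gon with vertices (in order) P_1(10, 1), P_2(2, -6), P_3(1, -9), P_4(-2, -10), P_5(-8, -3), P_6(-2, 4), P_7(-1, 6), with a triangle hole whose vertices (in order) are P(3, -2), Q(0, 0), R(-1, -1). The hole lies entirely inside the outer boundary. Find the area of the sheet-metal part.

139

Outer boundary:
Σ = (-62) + (-12) + (-28) + (-74) + (-38) + (-8) + (-61) = -283
Area = |Σ|/2 = 141.5.
Hole:
Σ = (0) + (0) + (5) = 5
Area = |Σ|/2 = 2.5.
Net area = 141.5 − 2.5 = 139.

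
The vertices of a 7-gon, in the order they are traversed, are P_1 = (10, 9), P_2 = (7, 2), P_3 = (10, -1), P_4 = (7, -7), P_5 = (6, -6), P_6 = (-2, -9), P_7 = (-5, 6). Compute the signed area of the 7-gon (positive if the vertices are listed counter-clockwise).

-180.5

Σ = (-43) + (-27) + (-63) + (0) + (-66) + (-57) + (-105) = -361
Signed area = Σ/2 = -180.5 (negative ⇒ clockwise traversal).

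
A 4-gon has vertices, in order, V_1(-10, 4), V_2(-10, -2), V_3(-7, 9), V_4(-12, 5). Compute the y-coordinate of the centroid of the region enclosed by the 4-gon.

Apply the shoelace formula. First the cross-terms c_i = x_i·y_{i+1} − x_{i+1}·y_i:
  60, -104, 73, 2  ⇒  2A = 31, A = 15.5.
Then Σ (y_i + y_{i+1})·c_i = 432, so ȳ = 432 / (6·15.5) = 144/31.

144/31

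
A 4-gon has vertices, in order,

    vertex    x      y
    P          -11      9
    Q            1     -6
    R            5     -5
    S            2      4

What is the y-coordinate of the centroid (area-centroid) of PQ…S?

112/87

Apply the shoelace formula. First the cross-terms c_i = x_i·y_{i+1} − x_{i+1}·y_i:
  57, 25, 30, 62  ⇒  2A = 174, A = 87.
Then Σ (y_i + y_{i+1})·c_i = 672, so ȳ = 672 / (6·87) = 112/87.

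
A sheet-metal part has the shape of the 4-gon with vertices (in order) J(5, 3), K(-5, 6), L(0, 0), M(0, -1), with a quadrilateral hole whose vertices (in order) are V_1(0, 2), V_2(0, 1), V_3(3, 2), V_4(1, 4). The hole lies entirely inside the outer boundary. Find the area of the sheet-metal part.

20.5

Outer boundary:
Apply the shoelace formula: 2A = Σ (x_i·y_{i+1} − x_{i+1}·y_i), indices taken mod 4.
Cross-terms: 45, 0, 0, 5  ⇒  Σ = 50
Area = |Σ|/2 = 25.
Hole:
V_1→V_2: (0)(1) − (0)(2) = 0
V_2→V_3: (0)(2) − (3)(1) = -3
V_3→V_4: (3)(4) − (1)(2) = 10
V_4→V_1: (1)(2) − (0)(4) = 2
Σ = 9
Area = |Σ|/2 = 4.5.
Net area = 25 − 4.5 = 20.5.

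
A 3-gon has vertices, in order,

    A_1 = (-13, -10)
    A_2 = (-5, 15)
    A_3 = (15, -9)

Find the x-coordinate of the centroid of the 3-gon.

Apply the shoelace formula. First the cross-terms c_i = x_i·y_{i+1} − x_{i+1}·y_i:
  -245, -180, -267  ⇒  2A = -692, A = -346.
Then Σ (x_i + x_{i+1})·c_i = 2076, so x̄ = 2076 / (6·(-346)) = -1.

-1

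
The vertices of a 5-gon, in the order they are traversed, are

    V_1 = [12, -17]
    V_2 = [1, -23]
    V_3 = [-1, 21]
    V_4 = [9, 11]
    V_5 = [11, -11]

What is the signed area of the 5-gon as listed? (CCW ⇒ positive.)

Apply the shoelace formula: 2A = Σ (x_i·y_{i+1} − x_{i+1}·y_i), indices taken mod 5.
Cross-terms: -259, -2, -200, -220, -55  ⇒  Σ = -736
Signed area = Σ/2 = -368 (negative ⇒ clockwise traversal).

-368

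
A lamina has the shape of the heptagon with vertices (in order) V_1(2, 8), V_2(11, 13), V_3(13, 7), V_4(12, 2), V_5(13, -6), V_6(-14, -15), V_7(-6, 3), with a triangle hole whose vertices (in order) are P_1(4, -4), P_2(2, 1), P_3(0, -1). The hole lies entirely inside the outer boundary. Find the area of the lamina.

Outer boundary:
Apply the shoelace (surveyor's) formula: 2A = Σ (x_i·y_{i+1} − x_{i+1}·y_i), indices taken mod 7.
Σ = (-62) + (-92) + (-58) + (-98) + (-279) + (-132) + (-54) = -775
Area = |Σ|/2 = 387.5.
Hole:
Apply the shoelace formula: 2A = Σ (x_i·y_{i+1} − x_{i+1}·y_i), indices taken mod 3.
P_1→P_2: (4)(1) − (2)(-4) = 12
P_2→P_3: (2)(-1) − (0)(1) = -2
P_3→P_1: (0)(-4) − (4)(-1) = 4
Σ = 14
Area = |Σ|/2 = 7.
Net area = 387.5 − 7 = 380.5.

380.5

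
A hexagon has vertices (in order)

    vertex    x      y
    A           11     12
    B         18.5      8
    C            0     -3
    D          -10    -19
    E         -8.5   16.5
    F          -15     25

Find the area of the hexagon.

Apply the shoelace (surveyor's) formula: 2A = Σ (x_i·y_{i+1} − x_{i+1}·y_i), indices taken mod 6.
Cross-terms: -134, -55.5, -30, -326.5, 35, -455  ⇒  Σ = -966
Area = |Σ|/2 = 483.

483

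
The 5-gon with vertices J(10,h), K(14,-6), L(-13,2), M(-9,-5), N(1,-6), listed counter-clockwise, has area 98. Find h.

-8

The doubled signed area Σ (x_i y_{i+1} − x_{i+1} y_i) is linear in h.
With h=0 it equals 92; the coefficient of h is -13 (from the two edges through J).
So -13·h + 92 = 2·98 = 196 ⇒ h = -8.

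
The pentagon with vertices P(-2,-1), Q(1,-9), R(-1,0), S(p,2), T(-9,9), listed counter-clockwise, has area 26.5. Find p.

0

Write out the shoelace sum; only the two edges meeting at S involve p:
2·Area = [((-1)·2 − p·0) + (p·9 − (-9)·2)] + 37
       = 9·p + 53 = 53
⇒ p = 0.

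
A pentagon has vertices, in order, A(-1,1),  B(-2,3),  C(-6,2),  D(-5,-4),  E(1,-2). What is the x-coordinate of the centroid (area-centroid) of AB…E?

-539/180

Apply the surveyor's formula. First the cross-terms c_i = x_i·y_{i+1} − x_{i+1}·y_i:
  -1, 14, 34, 14, -1  ⇒  2A = 60, A = 30.
Then Σ (x_i + x_{i+1})·c_i = -539, so x̄ = -539 / (6·30) = -539/180.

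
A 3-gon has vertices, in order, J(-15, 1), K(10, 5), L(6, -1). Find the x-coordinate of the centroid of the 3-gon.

Apply Gauss's area formula. First the cross-terms c_i = x_i·y_{i+1} − x_{i+1}·y_i:
  -85, -40, -9  ⇒  2A = -134, A = -67.
Then Σ (x_i + x_{i+1})·c_i = -134, so x̄ = -134 / (6·(-67)) = 1/3.

1/3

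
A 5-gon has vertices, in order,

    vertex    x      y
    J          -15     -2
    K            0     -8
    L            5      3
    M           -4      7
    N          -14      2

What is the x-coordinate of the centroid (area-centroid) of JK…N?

-971/213

Apply Gauss's area formula. First the cross-terms c_i = x_i·y_{i+1} − x_{i+1}·y_i:
  120, 40, 47, 90, 58  ⇒  2A = 355, A = 177.5.
Then Σ (x_i + x_{i+1})·c_i = -4855, so x̄ = -4855 / (6·177.5) = -971/213.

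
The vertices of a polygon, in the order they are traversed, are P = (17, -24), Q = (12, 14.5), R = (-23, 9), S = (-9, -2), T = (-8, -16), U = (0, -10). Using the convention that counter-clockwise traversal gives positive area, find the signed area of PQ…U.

Cross-terms: 534.5, 441.5, 127, 128, 80, 170  ⇒  Σ = 1481
Signed area = Σ/2 = 740.5 (positive ⇒ counter-clockwise traversal).

740.5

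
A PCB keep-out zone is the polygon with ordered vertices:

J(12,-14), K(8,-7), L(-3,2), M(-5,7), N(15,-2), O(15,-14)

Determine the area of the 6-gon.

152.5

Apply the surveyor's formula: 2A = Σ (x_i·y_{i+1} − x_{i+1}·y_i), indices taken mod 6.
Σ = (28) + (-5) + (-11) + (-95) + (-180) + (-42) = -305
Area = |Σ|/2 = 152.5.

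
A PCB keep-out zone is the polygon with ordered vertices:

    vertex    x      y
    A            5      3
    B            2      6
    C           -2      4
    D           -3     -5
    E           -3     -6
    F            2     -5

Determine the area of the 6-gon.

Apply Gauss's area formula: 2A = Σ (x_i·y_{i+1} − x_{i+1}·y_i), indices taken mod 6.
Cross-terms: 24, 20, 22, 3, 27, 31  ⇒  Σ = 127
Area = |Σ|/2 = 63.5.

63.5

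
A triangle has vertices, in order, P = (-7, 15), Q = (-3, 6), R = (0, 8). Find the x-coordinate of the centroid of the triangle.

-10/3

Apply the shoelace (surveyor's) formula. First the cross-terms c_i = x_i·y_{i+1} − x_{i+1}·y_i:
  3, -24, 56  ⇒  2A = 35, A = 17.5.
Then Σ (x_i + x_{i+1})·c_i = -350, so x̄ = -350 / (6·17.5) = -10/3.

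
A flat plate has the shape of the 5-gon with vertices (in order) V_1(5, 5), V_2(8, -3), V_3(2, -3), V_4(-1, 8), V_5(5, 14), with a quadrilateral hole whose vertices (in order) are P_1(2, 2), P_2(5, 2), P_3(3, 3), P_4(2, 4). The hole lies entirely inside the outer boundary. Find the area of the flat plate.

Outer boundary:
Apply the shoelace (surveyor's) formula: 2A = Σ (x_i·y_{i+1} − x_{i+1}·y_i), indices taken mod 5.
Cross-terms: -55, -18, 13, -54, -45  ⇒  Σ = -159
Area = |Σ|/2 = 79.5.
Hole:
Σ = (-6) + (9) + (6) + (-4) = 5
Area = |Σ|/2 = 2.5.
Net area = 79.5 − 2.5 = 77.

77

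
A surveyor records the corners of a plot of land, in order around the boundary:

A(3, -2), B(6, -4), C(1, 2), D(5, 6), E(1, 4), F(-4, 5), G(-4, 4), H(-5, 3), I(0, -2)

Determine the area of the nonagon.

Σ = (0) + (16) + (-4) + (14) + (21) + (4) + (8) + (10) + (6) = 75
Area = |Σ|/2 = 37.5.

37.5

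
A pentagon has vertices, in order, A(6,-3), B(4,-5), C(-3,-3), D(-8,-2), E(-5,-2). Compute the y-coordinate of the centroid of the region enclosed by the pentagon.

Apply the shoelace formula. First the cross-terms c_i = x_i·y_{i+1} − x_{i+1}·y_i:
  -18, -27, -18, 6, 27  ⇒  2A = -30, A = -15.
Then Σ (y_i + y_{i+1})·c_i = 291, so ȳ = 291 / (6·(-15)) = -97/30.

-97/30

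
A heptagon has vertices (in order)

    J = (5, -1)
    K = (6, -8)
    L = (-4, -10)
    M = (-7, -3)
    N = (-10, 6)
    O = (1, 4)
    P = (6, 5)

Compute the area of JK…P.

176

J→K: (5)(-8) − (6)(-1) = -34
K→L: (6)(-10) − (-4)(-8) = -92
L→M: (-4)(-3) − (-7)(-10) = -58
M→N: (-7)(6) − (-10)(-3) = -72
N→O: (-10)(4) − (1)(6) = -46
O→P: (1)(5) − (6)(4) = -19
P→J: (6)(-1) − (5)(5) = -31
Σ = -352
Area = |Σ|/2 = 176.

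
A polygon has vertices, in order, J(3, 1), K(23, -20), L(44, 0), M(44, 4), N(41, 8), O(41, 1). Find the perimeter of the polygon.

|JK| = √((20)² + (-21)²) = √841 = 29
|KL| = √((21)² + (20)²) = √841 = 29
|LM| = √((0)² + (4)²) = √16 = 4
|MN| = √((-3)² + (4)²) = √25 = 5
|NO| = √((0)² + (-7)²) = √49 = 7
|OJ| = √((-38)² + (0)²) = √1444 = 38
Perimeter = 29 + 29 + 4 + 5 + 7 + 38 = 112.

112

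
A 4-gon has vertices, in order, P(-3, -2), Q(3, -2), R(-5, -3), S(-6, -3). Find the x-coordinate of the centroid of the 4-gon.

Apply the surveyor's formula. First the cross-terms c_i = x_i·y_{i+1} − x_{i+1}·y_i:
  12, -19, -3, 3  ⇒  2A = -7, A = -3.5.
Then Σ (x_i + x_{i+1})·c_i = 44, so x̄ = 44 / (6·(-3.5)) = -44/21.

-44/21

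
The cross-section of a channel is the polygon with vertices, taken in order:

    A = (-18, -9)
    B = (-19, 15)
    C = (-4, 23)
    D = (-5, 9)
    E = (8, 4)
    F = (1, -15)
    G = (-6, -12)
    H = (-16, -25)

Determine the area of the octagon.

702.5

Apply the shoelace formula: 2A = Σ (x_i·y_{i+1} − x_{i+1}·y_i), indices taken mod 8.
Cross-terms: -441, -377, 79, -92, -124, -102, -42, -306  ⇒  Σ = -1405
Area = |Σ|/2 = 702.5.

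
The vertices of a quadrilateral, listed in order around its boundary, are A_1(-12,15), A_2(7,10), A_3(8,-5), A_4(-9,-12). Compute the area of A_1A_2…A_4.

Apply the surveyor's formula: 2A = Σ (x_i·y_{i+1} − x_{i+1}·y_i), indices taken mod 4.
Σ = (-225) + (-115) + (-141) + (-279) = -760
Area = |Σ|/2 = 380.

380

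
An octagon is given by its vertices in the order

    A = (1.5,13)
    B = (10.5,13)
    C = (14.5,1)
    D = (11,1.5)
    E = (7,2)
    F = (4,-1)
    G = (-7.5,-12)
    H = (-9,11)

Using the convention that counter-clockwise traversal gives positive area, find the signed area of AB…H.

Σ = (-117) + (-178) + (10.75) + (11.5) + (-15) + (-55.5) + (-190.5) + (-133.5) = -667.25
Signed area = Σ/2 = -333.625 (negative ⇒ clockwise traversal).

-333.625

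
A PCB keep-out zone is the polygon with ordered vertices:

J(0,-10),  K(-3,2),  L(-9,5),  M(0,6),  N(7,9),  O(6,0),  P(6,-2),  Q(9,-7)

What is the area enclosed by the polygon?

Apply the shoelace formula: 2A = Σ (x_i·y_{i+1} − x_{i+1}·y_i), indices taken mod 8.
Cross-terms: -30, 3, -54, -42, -54, -12, -24, -90  ⇒  Σ = -303
Area = |Σ|/2 = 151.5.

151.5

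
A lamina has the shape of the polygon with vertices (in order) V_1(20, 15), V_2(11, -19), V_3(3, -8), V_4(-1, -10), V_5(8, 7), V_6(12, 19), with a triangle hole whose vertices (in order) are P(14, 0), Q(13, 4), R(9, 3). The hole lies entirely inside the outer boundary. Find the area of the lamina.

328

Outer boundary:
Apply the shoelace (surveyor's) formula: 2A = Σ (x_i·y_{i+1} − x_{i+1}·y_i), indices taken mod 6.
V_1→V_2: (20)(-19) − (11)(15) = -545
V_2→V_3: (11)(-8) − (3)(-19) = -31
V_3→V_4: (3)(-10) − (-1)(-8) = -38
V_4→V_5: (-1)(7) − (8)(-10) = 73
V_5→V_6: (8)(19) − (12)(7) = 68
V_6→V_1: (12)(15) − (20)(19) = -200
Σ = -673
Area = |Σ|/2 = 336.5.
Hole:
Apply Gauss's area formula: 2A = Σ (x_i·y_{i+1} − x_{i+1}·y_i), indices taken mod 3.
P→Q: (14)(4) − (13)(0) = 56
Q→R: (13)(3) − (9)(4) = 3
R→P: (9)(0) − (14)(3) = -42
Σ = 17
Area = |Σ|/2 = 8.5.
Net area = 336.5 − 8.5 = 328.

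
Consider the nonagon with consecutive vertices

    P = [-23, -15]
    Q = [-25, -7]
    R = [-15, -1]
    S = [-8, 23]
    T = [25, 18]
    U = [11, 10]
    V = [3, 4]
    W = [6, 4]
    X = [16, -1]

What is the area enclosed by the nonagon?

822.5

Σ = (-214) + (-80) + (-353) + (-719) + (52) + (14) + (-12) + (-70) + (-263) = -1645
Area = |Σ|/2 = 822.5.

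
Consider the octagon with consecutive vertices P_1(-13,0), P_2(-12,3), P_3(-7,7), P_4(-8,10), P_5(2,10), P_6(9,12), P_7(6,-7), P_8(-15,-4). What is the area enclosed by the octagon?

299

Apply the surveyor's formula: 2A = Σ (x_i·y_{i+1} − x_{i+1}·y_i), indices taken mod 8.
Σ = (-39) + (-63) + (-14) + (-100) + (-66) + (-135) + (-129) + (-52) = -598
Area = |Σ|/2 = 299.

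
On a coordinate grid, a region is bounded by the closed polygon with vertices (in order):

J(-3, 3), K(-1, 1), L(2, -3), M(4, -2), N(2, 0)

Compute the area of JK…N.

Apply Gauss's area formula: 2A = Σ (x_i·y_{i+1} − x_{i+1}·y_i), indices taken mod 5.
J→K: (-3)(1) − (-1)(3) = 0
K→L: (-1)(-3) − (2)(1) = 1
L→M: (2)(-2) − (4)(-3) = 8
M→N: (4)(0) − (2)(-2) = 4
N→J: (2)(3) − (-3)(0) = 6
Σ = 19
Area = |Σ|/2 = 9.5.

9.5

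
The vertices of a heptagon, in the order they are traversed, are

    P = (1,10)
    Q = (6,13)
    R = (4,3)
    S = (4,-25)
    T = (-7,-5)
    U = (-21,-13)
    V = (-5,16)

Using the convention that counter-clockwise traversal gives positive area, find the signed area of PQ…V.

Apply the shoelace formula: 2A = Σ (x_i·y_{i+1} − x_{i+1}·y_i), indices taken mod 7.
Σ = (-47) + (-34) + (-112) + (-195) + (-14) + (-401) + (-66) = -869
Signed area = Σ/2 = -434.5 (negative ⇒ clockwise traversal).

-434.5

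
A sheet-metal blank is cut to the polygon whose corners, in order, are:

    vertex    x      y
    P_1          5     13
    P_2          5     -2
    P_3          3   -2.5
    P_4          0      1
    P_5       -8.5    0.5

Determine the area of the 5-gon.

Σ = (-75) + (-6.5) + (3) + (8.5) + (-113) = -183
Area = |Σ|/2 = 91.5.

91.5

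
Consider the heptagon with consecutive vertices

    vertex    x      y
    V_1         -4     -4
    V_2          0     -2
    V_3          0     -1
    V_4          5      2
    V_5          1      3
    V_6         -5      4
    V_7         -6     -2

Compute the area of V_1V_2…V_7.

47.5

Apply Gauss's area formula: 2A = Σ (x_i·y_{i+1} − x_{i+1}·y_i), indices taken mod 7.
Cross-terms: 8, 0, 5, 13, 19, 34, 16  ⇒  Σ = 95
Area = |Σ|/2 = 47.5.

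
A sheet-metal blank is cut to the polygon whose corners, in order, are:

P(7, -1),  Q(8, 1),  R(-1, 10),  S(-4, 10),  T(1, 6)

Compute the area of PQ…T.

24.5

Cross-terms: 15, 81, 30, -34, -43  ⇒  Σ = 49
Area = |Σ|/2 = 24.5.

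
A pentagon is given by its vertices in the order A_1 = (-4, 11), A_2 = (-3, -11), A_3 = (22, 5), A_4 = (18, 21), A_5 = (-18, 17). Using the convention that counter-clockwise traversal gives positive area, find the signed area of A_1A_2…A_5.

615

Apply the shoelace formula: 2A = Σ (x_i·y_{i+1} − x_{i+1}·y_i), indices taken mod 5.
Σ = (77) + (227) + (372) + (684) + (-130) = 1230
Signed area = Σ/2 = 615 (positive ⇒ counter-clockwise traversal).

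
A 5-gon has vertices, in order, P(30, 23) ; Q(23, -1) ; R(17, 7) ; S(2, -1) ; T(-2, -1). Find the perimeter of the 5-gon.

|PQ| = √((-7)² + (-24)²) = √625 = 25
|QR| = √((-6)² + (8)²) = √100 = 10
|RS| = √((-15)² + (-8)²) = √289 = 17
|ST| = √((-4)² + (0)²) = √16 = 4
|TP| = √((32)² + (24)²) = √1600 = 40
Perimeter = 25 + 10 + 17 + 4 + 40 = 96.

96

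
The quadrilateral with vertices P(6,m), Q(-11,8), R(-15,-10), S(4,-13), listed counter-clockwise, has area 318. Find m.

3

Write out the shoelace sum; only the two edges meeting at P involve m:
2·Area = [(4·m − 6·(-13)) + (6·8 − (-11)·m)] + 465
       = 15·m + 591 = 636
⇒ m = 3.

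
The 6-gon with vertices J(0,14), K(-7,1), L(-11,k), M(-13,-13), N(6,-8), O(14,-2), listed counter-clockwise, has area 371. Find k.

Write out the shoelace sum; only the two edges meeting at L involve k:
2·Area = [((-7)·k − (-11)·1) + ((-11)·(-13) − (-13)·k)] + 576
       = 6·k + 730 = 742
⇒ k = 2.

2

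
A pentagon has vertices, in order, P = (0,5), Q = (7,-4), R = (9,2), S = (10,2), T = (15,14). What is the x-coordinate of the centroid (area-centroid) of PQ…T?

Apply the surveyor's formula. First the cross-terms c_i = x_i·y_{i+1} − x_{i+1}·y_i:
  -35, 50, -2, 110, 75  ⇒  2A = 198, A = 99.
Then Σ (x_i + x_{i+1})·c_i = 4392, so x̄ = 4392 / (6·99) = 244/33.

244/33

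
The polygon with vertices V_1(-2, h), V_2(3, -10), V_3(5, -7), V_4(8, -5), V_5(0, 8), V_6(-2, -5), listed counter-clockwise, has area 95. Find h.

Write out the shoelace sum; only the two edges meeting at V_1 involve h:
2·Area = [((-2)·h − (-2)·(-5)) + ((-2)·(-10) − 3·h)] + 140
       = -5·h + 150 = 190
⇒ h = -8.

-8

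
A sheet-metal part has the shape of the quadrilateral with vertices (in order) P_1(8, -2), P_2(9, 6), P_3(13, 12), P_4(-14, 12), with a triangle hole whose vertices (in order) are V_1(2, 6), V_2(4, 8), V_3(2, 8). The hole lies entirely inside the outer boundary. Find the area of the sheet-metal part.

Outer boundary:
Apply Gauss's area formula: 2A = Σ (x_i·y_{i+1} − x_{i+1}·y_i), indices taken mod 4.
P_1→P_2: (8)(6) − (9)(-2) = 66
P_2→P_3: (9)(12) − (13)(6) = 30
P_3→P_4: (13)(12) − (-14)(12) = 324
P_4→P_1: (-14)(-2) − (8)(12) = -68
Σ = 352
Area = |Σ|/2 = 176.
Hole:
Σ = (-8) + (16) + (-4) = 4
Area = |Σ|/2 = 2.
Net area = 176 − 2 = 174.

174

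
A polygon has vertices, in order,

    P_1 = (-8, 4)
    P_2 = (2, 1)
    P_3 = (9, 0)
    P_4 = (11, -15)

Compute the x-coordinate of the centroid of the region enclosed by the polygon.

Apply the surveyor's formula. First the cross-terms c_i = x_i·y_{i+1} − x_{i+1}·y_i:
  -16, -9, -135, -76  ⇒  2A = -236, A = -118.
Then Σ (x_i + x_{i+1})·c_i = -2931, so x̄ = -2931 / (6·(-118)) = 977/236.

977/236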